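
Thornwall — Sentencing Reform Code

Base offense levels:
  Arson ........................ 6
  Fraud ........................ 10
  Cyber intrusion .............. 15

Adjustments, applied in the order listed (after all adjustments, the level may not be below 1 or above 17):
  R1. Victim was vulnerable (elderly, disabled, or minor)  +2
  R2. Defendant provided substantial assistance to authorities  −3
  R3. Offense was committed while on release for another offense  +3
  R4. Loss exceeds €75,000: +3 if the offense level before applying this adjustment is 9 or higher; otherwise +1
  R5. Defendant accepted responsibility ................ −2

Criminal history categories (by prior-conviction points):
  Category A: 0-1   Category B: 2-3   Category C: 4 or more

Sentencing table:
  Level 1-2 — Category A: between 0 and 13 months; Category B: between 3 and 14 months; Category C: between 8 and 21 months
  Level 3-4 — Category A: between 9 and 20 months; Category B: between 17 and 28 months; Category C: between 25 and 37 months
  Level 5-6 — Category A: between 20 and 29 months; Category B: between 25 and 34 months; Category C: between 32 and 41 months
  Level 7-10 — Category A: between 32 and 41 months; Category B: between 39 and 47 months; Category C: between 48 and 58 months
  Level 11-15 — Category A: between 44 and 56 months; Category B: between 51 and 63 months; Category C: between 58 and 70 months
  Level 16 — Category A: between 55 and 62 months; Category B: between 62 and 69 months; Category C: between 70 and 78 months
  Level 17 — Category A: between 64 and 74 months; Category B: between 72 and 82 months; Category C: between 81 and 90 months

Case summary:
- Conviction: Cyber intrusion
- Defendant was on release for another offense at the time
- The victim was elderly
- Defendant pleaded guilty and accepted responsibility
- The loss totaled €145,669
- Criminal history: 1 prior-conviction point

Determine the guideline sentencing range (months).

Base offense level for cyber intrusion: 15.
R1 applies: 15 + 2 = 17.
R3 applies: 17 + 3 = 20.
R4 applies (level before this adjustment is 20 ≥ 9, so +3): 20 + 3 = 23.
R5 applies: 23 − 2 = 21.
Level 21 exceeds the maximum of 17; capped at 17.
Final offense level: 17.
Criminal history: 1 prior point → Category A (0-1).
Level 17 falls in the 17 band.
Grid: Level 17 × Category A = 64-74 months.

64-74 months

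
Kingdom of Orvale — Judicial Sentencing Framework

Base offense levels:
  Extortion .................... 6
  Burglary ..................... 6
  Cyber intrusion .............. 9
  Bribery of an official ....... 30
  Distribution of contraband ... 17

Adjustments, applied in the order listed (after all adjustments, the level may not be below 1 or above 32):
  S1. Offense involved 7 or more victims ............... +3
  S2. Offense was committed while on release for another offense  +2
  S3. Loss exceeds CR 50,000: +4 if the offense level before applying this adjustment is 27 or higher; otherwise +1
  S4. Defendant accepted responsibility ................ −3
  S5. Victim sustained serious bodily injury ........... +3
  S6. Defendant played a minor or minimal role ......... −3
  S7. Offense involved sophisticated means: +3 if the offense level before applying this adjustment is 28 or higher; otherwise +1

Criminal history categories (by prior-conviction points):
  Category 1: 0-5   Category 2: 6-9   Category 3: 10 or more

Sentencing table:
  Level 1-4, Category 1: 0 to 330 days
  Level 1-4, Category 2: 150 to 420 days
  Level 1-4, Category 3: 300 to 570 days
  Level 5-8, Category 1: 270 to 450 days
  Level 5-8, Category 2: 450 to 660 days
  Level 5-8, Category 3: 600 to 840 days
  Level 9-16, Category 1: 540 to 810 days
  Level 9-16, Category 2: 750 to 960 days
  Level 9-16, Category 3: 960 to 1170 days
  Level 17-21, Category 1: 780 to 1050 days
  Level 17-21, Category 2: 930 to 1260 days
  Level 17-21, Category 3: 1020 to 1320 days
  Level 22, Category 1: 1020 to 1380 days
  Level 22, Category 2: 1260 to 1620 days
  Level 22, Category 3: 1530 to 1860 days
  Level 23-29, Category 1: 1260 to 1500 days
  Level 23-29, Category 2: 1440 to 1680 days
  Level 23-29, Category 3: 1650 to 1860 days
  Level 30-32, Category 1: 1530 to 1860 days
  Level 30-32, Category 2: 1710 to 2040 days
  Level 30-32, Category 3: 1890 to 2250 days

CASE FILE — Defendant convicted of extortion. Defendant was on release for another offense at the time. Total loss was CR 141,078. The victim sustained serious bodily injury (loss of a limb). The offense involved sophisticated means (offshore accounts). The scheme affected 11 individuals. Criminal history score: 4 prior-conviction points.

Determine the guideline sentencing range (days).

540-810 days

Base offense level for extortion: 6.
S1 applies: 6 + 3 = 9.
S2 applies: 9 + 2 = 11.
S3 applies (level before this adjustment is 11 < 27, so +1): 11 + 1 = 12.
S5 applies: 12 + 3 = 15.
S6 does not apply.
S7 applies (level before this adjustment is 15 < 28, so +1): 15 + 1 = 16.
Final offense level: 16.
Criminal history: 4 prior points → Category 1 (0-5).
Level 16 falls in the 9-16 band.
Grid: Level 9-16 × Category 1 = 540-810 days.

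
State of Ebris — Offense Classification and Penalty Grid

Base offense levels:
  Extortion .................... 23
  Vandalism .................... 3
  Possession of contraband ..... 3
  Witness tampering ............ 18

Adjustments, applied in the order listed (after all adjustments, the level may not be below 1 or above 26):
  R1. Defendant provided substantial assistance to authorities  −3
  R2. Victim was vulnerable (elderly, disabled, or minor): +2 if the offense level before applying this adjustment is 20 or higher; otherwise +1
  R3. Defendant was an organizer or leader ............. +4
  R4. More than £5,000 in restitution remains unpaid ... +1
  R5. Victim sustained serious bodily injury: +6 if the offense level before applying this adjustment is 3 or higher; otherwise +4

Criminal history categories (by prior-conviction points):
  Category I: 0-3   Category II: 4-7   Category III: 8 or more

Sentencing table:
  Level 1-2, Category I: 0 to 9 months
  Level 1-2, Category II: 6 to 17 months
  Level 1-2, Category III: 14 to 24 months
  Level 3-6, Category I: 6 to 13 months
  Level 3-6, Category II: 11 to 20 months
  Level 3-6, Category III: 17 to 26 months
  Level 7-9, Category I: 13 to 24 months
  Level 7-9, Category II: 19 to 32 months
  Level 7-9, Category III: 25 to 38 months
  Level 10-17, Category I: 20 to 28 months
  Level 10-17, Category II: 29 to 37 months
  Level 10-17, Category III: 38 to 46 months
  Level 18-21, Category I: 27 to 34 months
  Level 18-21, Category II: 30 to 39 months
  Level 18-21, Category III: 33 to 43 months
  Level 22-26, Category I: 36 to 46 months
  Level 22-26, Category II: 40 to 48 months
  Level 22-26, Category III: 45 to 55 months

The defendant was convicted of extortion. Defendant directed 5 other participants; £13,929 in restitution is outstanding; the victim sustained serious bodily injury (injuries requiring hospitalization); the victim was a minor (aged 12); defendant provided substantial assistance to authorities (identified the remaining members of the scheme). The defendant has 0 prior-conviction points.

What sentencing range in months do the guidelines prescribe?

Base offense level for extortion: 23.
R1 applies: 23 − 3 = 20.
R2 applies (level before this adjustment is 20 ≥ 20, so +2): 20 + 2 = 22.
R3 applies: 22 + 4 = 26.
R4 applies: 26 + 1 = 27.
R5 applies (level before this adjustment is 27 ≥ 3, so +6): 27 + 6 = 33.
Level 33 exceeds the maximum of 26; capped at 26.
Final offense level: 26.
Criminal history: 0 prior points → Category I (0-3).
Level 26 falls in the 22-26 band.
Grid: Level 22-26 × Category I = 36-46 months.

36-46 months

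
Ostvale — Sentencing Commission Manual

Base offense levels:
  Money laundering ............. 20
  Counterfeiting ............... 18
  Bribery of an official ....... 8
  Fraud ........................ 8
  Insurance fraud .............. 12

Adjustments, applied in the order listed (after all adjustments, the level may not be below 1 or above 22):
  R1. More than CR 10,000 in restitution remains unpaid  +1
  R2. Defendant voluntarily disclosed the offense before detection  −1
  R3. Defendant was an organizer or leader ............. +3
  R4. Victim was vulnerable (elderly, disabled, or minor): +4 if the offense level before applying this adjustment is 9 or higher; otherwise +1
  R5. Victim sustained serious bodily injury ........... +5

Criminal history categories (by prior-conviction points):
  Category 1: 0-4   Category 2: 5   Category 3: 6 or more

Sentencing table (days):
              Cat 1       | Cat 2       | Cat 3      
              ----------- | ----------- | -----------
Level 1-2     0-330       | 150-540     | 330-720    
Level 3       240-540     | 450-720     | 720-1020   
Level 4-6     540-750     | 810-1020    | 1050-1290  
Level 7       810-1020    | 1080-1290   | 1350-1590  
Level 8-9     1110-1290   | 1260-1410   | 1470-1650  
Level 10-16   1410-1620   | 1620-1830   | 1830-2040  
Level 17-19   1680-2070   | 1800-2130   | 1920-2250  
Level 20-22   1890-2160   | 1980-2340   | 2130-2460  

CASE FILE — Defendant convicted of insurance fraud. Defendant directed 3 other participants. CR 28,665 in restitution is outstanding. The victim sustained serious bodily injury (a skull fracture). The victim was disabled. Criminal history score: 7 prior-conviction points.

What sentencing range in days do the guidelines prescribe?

2130-2460 days

Base offense level for insurance fraud: 12.
R1 applies: 12 + 1 = 13.
R3 applies: 13 + 3 = 16.
R4 applies (level before this adjustment is 16 ≥ 9, so +4): 16 + 4 = 20.
R5 applies: 20 + 5 = 25.
Level 25 exceeds the maximum of 22; capped at 22.
Final offense level: 22.
Criminal history: 7 prior points → Category 3 (6+).
Level 22 falls in the 20-22 band.
Grid: Level 20-22 × Category 3 = 2130-2460 days.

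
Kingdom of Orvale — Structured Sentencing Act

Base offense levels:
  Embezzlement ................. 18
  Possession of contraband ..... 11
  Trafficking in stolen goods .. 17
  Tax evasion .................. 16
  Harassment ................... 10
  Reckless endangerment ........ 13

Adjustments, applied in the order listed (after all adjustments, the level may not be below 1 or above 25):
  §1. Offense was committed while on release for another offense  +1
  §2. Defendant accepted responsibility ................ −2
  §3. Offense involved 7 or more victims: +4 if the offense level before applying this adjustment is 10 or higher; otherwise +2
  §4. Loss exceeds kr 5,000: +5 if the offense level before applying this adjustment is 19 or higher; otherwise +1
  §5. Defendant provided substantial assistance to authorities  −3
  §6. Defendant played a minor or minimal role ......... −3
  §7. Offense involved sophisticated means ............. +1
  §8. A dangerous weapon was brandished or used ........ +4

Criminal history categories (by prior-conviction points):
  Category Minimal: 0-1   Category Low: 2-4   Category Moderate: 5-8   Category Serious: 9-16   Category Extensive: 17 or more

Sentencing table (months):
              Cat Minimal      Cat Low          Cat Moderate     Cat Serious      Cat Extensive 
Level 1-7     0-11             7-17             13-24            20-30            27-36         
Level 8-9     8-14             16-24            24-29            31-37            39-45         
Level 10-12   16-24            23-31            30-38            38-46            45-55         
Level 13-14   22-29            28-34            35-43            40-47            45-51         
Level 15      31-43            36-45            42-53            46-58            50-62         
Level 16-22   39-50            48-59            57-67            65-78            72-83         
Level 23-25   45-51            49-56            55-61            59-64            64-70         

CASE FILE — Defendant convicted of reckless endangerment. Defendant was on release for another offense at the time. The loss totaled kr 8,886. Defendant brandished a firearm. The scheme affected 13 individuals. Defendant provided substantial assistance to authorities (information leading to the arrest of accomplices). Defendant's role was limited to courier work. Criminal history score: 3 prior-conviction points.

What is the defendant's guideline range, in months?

Base offense level for reckless endangerment: 13.
§1 applies: 13 + 1 = 14.
§3 applies (level before this adjustment is 14 ≥ 10, so +4): 14 + 4 = 18.
§4 applies (level before this adjustment is 18 < 19, so +1): 18 + 1 = 19.
§5 applies: 19 − 3 = 16.
§6 applies: 16 − 3 = 13.
§7 does not apply.
§8 applies: 13 + 4 = 17.
Final offense level: 17.
Criminal history: 3 prior points → Category Low (2-4).
Level 17 falls in the 16-22 band.
Grid: Level 16-22 × Category Low = 48-59 months.

48-59 months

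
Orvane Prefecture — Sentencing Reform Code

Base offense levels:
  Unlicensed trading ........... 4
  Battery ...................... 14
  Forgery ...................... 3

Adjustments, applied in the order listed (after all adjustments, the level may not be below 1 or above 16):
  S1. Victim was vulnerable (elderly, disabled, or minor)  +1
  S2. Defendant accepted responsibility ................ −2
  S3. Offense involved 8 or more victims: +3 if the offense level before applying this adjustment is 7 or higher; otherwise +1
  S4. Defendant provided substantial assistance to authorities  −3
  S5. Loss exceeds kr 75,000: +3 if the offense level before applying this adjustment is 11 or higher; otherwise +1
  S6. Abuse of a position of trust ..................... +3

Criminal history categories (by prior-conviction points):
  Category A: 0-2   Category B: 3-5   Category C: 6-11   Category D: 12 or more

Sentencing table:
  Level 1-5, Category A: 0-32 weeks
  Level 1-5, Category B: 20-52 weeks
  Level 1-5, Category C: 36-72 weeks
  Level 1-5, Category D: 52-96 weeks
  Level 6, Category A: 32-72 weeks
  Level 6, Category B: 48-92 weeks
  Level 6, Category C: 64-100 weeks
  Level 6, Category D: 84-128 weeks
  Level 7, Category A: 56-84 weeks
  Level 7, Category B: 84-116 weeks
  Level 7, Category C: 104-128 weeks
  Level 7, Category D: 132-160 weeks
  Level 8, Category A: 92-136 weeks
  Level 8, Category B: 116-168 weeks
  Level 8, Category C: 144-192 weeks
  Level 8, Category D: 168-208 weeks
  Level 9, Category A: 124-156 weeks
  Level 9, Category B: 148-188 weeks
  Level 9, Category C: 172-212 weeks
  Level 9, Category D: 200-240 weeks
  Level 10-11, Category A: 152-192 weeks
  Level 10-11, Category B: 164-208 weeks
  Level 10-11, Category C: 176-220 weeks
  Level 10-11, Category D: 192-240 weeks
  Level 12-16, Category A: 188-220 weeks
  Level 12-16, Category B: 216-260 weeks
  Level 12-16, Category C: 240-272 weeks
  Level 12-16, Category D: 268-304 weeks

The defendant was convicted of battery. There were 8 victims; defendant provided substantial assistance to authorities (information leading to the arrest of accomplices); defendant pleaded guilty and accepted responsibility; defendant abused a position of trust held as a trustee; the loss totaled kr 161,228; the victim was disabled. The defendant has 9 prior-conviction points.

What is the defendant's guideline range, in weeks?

Base offense level for battery: 14.
S1 applies: 14 + 1 = 15.
S2 applies: 15 − 2 = 13.
S3 applies (level before this adjustment is 13 ≥ 7, so +3): 13 + 3 = 16.
S4 applies: 16 − 3 = 13.
S5 applies (level before this adjustment is 13 ≥ 11, so +3): 13 + 3 = 16.
S6 applies: 16 + 3 = 19.
Level 19 exceeds the maximum of 16; capped at 16.
Final offense level: 16.
Criminal history: 9 prior points → Category C (6-11).
Level 16 falls in the 12-16 band.
Grid: Level 12-16 × Category C = 240-272 weeks.

240-272 weeks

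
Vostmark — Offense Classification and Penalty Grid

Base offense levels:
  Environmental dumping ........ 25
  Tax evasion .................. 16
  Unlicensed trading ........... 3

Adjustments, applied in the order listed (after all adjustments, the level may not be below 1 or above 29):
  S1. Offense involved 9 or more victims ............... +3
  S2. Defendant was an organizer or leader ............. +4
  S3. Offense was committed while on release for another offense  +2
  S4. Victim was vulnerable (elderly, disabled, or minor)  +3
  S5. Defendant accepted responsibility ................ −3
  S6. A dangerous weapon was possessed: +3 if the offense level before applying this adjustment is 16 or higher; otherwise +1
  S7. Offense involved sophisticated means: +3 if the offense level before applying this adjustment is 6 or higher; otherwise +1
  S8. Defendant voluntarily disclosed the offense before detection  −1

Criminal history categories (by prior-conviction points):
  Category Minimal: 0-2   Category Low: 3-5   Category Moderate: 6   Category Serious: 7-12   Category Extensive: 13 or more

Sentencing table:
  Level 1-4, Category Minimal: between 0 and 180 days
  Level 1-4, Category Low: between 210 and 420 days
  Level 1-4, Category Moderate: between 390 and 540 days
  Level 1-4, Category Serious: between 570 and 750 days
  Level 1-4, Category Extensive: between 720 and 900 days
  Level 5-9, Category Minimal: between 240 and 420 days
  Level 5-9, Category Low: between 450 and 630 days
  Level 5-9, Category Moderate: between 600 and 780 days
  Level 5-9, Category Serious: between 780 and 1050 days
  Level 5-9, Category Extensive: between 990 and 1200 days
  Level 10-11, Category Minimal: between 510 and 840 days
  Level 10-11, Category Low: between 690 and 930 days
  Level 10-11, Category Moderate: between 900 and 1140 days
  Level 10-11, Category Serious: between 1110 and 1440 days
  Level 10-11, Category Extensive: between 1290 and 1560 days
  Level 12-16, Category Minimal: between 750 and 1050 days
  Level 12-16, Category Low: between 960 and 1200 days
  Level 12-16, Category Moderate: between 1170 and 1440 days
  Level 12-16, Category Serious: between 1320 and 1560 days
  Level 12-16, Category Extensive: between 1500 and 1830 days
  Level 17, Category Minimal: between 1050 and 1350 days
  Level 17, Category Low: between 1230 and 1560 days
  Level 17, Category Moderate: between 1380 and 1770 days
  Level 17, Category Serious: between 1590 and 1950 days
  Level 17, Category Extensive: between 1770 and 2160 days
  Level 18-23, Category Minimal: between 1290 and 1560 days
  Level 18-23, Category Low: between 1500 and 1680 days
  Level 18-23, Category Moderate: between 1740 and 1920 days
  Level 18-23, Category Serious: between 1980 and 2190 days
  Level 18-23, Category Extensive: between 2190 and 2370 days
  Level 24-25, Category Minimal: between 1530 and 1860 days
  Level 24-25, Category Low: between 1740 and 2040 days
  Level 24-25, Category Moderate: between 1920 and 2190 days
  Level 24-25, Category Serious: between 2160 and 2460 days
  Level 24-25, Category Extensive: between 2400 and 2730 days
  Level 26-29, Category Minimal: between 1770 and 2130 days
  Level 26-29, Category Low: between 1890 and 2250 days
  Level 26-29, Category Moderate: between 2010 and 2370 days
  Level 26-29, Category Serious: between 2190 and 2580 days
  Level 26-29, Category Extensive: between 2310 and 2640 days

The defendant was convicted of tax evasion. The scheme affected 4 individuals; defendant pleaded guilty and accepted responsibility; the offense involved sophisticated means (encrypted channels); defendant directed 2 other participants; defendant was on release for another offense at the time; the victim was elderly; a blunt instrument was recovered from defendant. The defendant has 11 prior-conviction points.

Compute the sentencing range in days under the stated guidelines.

Base offense level for tax evasion: 16.
S2 applies: 16 + 4 = 20.
S3 applies: 20 + 2 = 22.
S4 applies: 22 + 3 = 25.
S5 applies: 25 − 3 = 22.
S6 applies (level before this adjustment is 22 ≥ 16, so +3): 22 + 3 = 25.
S7 applies (level before this adjustment is 25 ≥ 6, so +3): 25 + 3 = 28.
S8 does not apply.
Final offense level: 28.
Criminal history: 11 prior points → Category Serious (7-12).
Level 28 falls in the 26-29 band.
Grid: Level 26-29 × Category Serious = 2190-2580 days.

2190-2580 days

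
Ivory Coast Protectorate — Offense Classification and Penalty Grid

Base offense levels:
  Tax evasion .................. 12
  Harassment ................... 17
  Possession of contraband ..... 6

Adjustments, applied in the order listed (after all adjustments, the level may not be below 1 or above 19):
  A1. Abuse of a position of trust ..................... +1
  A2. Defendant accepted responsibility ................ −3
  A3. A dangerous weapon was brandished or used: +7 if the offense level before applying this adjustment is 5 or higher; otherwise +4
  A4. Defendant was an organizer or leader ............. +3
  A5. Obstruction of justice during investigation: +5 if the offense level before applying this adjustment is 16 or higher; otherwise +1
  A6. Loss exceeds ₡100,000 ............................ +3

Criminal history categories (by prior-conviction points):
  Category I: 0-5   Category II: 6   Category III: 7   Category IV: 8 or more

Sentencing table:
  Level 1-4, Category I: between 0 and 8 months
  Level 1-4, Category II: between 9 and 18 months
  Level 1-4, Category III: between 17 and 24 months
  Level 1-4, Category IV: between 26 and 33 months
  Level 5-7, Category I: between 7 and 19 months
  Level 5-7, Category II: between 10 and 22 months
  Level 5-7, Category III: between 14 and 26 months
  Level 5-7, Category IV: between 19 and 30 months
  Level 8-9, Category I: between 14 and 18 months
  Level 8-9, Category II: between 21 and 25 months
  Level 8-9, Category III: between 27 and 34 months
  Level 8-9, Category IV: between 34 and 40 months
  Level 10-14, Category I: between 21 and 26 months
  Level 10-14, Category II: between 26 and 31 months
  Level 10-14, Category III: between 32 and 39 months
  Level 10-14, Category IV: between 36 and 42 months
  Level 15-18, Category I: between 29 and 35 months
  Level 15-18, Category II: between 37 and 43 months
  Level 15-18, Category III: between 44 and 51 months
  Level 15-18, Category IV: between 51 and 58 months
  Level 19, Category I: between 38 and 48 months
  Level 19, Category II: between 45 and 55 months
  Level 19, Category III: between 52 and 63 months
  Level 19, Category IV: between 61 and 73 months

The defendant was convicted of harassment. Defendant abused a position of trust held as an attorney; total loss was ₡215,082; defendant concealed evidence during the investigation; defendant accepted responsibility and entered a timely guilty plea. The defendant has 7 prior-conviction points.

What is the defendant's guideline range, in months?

52-63 months

Base offense level for harassment: 17.
A1 applies: 17 + 1 = 18.
A2 applies: 18 − 3 = 15.
A3 does not apply.
A5 applies (level before this adjustment is 15 < 16, so +1): 15 + 1 = 16.
A6 applies: 16 + 3 = 19.
Final offense level: 19.
Criminal history: 7 prior points → Category III (7).
Level 19 falls in the 19 band.
Grid: Level 19 × Category III = 52-63 months.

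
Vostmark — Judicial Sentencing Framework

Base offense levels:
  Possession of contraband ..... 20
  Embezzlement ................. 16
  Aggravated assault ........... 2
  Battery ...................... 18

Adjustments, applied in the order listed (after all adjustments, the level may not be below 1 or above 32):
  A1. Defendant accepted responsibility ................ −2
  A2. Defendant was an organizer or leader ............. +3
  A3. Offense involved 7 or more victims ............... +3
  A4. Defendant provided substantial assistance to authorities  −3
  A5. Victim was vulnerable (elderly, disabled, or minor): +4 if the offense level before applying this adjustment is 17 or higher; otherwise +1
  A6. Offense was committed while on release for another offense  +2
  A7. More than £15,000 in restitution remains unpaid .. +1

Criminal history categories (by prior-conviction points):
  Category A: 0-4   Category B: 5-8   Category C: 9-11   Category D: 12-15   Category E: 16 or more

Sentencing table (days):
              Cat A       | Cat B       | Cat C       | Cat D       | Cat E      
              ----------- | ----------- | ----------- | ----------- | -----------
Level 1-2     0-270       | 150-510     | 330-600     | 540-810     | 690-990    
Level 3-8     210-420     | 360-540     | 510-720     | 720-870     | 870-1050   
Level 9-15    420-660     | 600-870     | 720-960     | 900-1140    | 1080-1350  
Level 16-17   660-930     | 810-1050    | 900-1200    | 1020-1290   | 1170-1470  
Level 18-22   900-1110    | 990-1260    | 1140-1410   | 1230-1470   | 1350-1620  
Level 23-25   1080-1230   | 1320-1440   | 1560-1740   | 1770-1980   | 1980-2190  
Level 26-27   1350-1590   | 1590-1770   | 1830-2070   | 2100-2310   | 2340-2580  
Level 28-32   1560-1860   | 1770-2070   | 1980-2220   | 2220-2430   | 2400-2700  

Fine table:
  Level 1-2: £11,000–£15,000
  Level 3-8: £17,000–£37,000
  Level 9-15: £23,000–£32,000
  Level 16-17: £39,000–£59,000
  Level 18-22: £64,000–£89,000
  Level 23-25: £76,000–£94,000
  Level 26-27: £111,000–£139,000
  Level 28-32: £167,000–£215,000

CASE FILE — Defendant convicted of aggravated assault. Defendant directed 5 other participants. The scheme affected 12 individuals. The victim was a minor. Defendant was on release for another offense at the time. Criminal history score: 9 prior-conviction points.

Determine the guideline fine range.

£23,000–£32,000

Base offense level for aggravated assault: 2.
A2 applies: 2 + 3 = 5.
A3 applies: 5 + 3 = 8.
A5 applies (level before this adjustment is 8 < 17, so +1): 8 + 1 = 9.
A6 applies: 9 + 2 = 11.
A7 does not apply.
Final offense level: 11.
Level 11 falls in the 9-15 band.
Fine table: Level 9-15 → £23,000–£32,000.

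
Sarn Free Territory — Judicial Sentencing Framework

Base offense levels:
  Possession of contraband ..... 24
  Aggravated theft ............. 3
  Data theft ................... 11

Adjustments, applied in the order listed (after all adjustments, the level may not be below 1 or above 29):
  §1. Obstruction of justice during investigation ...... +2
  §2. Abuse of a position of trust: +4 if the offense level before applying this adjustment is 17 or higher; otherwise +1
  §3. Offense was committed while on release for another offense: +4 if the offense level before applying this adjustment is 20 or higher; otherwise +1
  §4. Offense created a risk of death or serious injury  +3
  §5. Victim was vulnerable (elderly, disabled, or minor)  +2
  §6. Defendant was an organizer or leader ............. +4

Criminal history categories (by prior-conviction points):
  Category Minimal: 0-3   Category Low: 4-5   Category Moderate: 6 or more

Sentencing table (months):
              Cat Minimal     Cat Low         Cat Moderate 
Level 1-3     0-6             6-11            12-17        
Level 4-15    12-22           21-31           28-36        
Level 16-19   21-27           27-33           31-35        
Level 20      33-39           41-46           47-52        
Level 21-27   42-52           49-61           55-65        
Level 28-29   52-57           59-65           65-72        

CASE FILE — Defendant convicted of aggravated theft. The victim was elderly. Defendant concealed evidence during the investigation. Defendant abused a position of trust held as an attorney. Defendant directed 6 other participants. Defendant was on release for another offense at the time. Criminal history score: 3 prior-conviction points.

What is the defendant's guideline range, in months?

Base offense level for aggravated theft: 3.
§1 applies: 3 + 2 = 5.
§2 applies (level before this adjustment is 5 < 17, so +1): 5 + 1 = 6.
§3 applies (level before this adjustment is 6 < 20, so +1): 6 + 1 = 7.
§4 does not apply.
§5 applies: 7 + 2 = 9.
§6 applies: 9 + 4 = 13.
Final offense level: 13.
Criminal history: 3 prior points → Category Minimal (0-3).
Level 13 falls in the 4-15 band.
Grid: Level 4-15 × Category Minimal = 12-22 months.

12-22 months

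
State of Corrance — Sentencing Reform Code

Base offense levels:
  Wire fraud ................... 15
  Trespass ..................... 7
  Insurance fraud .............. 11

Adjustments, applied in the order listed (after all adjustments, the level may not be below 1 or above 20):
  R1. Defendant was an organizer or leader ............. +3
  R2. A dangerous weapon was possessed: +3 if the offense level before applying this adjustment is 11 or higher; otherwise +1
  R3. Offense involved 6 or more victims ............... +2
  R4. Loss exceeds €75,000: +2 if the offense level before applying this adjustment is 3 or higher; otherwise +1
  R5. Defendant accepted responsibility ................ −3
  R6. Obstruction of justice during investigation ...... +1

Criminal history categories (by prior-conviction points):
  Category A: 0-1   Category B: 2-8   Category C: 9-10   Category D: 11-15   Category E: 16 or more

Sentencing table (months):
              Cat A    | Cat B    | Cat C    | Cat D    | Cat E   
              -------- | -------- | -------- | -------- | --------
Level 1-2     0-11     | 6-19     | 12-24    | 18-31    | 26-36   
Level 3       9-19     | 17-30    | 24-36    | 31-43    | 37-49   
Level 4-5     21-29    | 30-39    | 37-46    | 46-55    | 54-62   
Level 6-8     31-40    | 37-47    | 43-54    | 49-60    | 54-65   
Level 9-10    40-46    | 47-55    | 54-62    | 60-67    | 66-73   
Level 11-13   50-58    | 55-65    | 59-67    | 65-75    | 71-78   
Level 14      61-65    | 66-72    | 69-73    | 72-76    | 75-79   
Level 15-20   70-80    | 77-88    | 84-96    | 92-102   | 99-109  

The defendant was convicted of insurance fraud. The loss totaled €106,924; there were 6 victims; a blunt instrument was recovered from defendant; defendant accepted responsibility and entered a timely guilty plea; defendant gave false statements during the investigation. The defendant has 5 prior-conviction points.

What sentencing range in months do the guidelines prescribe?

Base offense level for insurance fraud: 11.
R1 does not apply.
R2 applies (level before this adjustment is 11 ≥ 11, so +3): 11 + 3 = 14.
R3 applies: 14 + 2 = 16.
R4 applies (level before this adjustment is 16 ≥ 3, so +2): 16 + 2 = 18.
R5 applies: 18 − 3 = 15.
R6 applies: 15 + 1 = 16.
Final offense level: 16.
Criminal history: 5 prior points → Category B (2-8).
Level 16 falls in the 15-20 band.
Grid: Level 15-20 × Category B = 77-88 months.

77-88 months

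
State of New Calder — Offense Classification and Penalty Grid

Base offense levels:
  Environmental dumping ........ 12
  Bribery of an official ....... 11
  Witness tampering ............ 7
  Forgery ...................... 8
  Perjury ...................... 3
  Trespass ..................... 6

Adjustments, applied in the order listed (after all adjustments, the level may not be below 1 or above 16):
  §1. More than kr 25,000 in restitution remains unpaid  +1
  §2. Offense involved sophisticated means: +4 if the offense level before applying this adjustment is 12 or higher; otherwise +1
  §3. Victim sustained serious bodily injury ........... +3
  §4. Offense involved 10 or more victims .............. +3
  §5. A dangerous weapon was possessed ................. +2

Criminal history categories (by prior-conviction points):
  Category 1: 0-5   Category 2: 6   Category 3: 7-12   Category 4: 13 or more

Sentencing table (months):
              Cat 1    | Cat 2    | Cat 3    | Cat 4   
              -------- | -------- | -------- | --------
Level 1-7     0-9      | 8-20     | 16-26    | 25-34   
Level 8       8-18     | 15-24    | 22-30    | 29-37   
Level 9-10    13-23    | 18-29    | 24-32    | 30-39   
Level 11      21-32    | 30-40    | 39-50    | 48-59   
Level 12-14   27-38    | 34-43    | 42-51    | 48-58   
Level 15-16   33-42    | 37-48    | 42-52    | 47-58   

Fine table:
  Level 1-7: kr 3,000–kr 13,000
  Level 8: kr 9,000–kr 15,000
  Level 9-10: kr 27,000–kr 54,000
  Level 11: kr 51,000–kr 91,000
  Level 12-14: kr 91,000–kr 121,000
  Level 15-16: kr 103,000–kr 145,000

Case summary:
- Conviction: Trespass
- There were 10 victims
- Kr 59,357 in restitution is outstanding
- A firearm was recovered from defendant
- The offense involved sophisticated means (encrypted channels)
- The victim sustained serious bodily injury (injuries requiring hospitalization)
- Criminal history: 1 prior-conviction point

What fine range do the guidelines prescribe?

kr 103,000–kr 145,000

Base offense level for trespass: 6.
§1 applies: 6 + 1 = 7.
§2 applies (level before this adjustment is 7 < 12, so +1): 7 + 1 = 8.
§3 applies: 8 + 3 = 11.
§4 applies: 11 + 3 = 14.
§5 applies: 14 + 2 = 16.
Final offense level: 16.
Level 16 falls in the 15-16 band.
Fine table: Level 15-16 → kr 103,000–kr 145,000.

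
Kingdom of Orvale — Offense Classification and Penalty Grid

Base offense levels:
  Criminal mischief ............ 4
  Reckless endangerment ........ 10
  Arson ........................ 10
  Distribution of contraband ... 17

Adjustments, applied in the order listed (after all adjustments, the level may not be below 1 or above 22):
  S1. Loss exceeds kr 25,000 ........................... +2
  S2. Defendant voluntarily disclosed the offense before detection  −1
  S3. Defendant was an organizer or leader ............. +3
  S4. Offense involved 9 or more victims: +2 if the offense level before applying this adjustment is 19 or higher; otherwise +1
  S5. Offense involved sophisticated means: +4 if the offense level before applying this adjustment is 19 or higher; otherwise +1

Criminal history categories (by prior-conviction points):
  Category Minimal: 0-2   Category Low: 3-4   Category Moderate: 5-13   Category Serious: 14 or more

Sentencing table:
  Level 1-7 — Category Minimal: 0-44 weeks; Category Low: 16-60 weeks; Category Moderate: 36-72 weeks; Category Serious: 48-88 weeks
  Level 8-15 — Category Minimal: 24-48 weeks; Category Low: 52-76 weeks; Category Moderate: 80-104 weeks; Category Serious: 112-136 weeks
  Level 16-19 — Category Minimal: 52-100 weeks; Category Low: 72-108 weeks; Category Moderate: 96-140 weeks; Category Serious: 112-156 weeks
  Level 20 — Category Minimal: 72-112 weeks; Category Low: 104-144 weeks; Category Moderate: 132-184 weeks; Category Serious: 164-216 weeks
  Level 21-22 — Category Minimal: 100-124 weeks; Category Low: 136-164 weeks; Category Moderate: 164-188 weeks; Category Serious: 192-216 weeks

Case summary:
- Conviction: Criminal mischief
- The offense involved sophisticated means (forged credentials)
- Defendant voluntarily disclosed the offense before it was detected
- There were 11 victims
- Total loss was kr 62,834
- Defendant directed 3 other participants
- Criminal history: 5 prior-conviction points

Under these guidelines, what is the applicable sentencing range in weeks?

80-104 weeks

Base offense level for criminal mischief: 4.
S1 applies: 4 + 2 = 6.
S2 applies: 6 − 1 = 5.
S3 applies: 5 + 3 = 8.
S4 applies (level before this adjustment is 8 < 19, so +1): 8 + 1 = 9.
S5 applies (level before this adjustment is 9 < 19, so +1): 9 + 1 = 10.
Final offense level: 10.
Criminal history: 5 prior points → Category Moderate (5-13).
Level 10 falls in the 8-15 band.
Grid: Level 8-15 × Category Moderate = 80-104 weeks.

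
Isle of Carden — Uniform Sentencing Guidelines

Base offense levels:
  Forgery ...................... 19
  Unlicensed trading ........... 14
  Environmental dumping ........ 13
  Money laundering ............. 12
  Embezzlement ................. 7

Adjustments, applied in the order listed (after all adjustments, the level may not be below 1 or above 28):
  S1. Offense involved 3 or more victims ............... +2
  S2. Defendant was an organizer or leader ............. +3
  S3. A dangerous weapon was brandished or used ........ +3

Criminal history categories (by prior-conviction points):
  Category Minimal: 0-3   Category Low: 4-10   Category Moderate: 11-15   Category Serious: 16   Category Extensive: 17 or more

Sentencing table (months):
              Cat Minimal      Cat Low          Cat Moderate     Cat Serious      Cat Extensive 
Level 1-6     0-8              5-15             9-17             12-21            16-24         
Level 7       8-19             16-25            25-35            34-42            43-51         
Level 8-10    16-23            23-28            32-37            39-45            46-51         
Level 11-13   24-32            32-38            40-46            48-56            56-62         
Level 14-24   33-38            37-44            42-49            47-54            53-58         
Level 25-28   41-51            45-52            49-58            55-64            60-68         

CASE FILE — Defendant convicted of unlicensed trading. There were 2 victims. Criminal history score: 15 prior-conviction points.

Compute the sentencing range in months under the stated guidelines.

Base offense level for unlicensed trading: 14.
Final offense level: 14.
Criminal history: 15 prior points → Category Moderate (11-15).
Level 14 falls in the 14-24 band.
Grid: Level 14-24 × Category Moderate = 42-49 months.

42-49 months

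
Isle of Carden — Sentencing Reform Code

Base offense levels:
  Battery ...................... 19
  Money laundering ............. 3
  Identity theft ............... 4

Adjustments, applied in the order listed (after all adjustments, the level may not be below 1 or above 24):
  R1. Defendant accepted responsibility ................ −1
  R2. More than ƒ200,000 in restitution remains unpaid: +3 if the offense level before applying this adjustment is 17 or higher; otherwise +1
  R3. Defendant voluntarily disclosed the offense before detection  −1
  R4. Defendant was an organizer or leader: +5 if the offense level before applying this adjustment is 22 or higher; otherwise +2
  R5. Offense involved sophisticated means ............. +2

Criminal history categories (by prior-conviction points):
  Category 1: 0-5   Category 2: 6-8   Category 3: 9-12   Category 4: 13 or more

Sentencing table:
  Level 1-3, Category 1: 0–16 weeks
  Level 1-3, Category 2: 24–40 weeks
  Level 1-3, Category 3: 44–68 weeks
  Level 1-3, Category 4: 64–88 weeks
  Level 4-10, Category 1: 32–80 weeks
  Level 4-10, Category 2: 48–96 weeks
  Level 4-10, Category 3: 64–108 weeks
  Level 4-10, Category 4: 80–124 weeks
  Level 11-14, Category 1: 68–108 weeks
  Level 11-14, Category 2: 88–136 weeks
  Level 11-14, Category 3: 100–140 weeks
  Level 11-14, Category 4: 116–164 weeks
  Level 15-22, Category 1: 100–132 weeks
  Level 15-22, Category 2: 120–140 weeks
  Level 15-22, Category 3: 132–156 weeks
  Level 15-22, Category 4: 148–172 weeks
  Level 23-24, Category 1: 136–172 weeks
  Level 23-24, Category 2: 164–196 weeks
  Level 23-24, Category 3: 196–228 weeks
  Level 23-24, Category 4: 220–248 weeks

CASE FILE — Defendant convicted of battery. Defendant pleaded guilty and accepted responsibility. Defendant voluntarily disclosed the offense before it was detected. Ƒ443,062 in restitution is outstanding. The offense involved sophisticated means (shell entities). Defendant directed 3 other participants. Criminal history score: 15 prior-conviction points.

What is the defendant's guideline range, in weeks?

Base offense level for battery: 19.
R1 applies: 19 − 1 = 18.
R2 applies (level before this adjustment is 18 ≥ 17, so +3): 18 + 3 = 21.
R3 applies: 21 − 1 = 20.
R4 applies (level before this adjustment is 20 < 22, so +2): 20 + 2 = 22.
R5 applies: 22 + 2 = 24.
Final offense level: 24.
Criminal history: 15 prior points → Category 4 (13+).
Level 24 falls in the 23-24 band.
Grid: Level 23-24 × Category 4 = 220-248 weeks.

220-248 weeks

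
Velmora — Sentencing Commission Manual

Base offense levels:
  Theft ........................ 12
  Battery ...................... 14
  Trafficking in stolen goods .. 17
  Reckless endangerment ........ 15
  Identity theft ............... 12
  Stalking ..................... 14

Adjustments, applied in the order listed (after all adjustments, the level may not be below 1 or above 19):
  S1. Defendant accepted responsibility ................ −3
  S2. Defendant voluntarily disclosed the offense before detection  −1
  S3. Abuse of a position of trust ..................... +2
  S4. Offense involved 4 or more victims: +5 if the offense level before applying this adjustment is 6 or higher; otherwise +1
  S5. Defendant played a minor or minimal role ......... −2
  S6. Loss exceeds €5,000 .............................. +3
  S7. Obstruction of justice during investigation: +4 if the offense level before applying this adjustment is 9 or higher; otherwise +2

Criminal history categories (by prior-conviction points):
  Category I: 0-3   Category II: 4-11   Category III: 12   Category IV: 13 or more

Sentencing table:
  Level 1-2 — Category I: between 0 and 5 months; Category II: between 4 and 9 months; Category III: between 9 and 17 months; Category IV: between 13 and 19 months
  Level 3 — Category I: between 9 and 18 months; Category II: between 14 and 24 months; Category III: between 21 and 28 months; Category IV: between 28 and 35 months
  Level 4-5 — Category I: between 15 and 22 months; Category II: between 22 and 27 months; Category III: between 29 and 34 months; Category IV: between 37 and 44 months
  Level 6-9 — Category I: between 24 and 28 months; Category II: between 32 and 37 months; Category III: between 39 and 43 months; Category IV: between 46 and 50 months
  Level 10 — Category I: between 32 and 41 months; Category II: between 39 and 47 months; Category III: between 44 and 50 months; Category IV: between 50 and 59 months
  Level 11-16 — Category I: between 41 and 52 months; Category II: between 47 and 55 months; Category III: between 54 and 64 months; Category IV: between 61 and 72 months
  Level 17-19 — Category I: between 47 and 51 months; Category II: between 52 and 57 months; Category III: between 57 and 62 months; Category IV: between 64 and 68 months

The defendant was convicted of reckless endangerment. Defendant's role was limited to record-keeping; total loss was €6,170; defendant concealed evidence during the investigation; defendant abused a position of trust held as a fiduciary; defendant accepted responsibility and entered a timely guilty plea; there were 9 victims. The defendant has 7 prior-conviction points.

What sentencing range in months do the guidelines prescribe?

Base offense level for reckless endangerment: 15.
S1 applies: 15 − 3 = 12.
S2 does not apply.
S3 applies: 12 + 2 = 14.
S4 applies (level before this adjustment is 14 ≥ 6, so +5): 14 + 5 = 19.
S5 applies: 19 − 2 = 17.
S6 applies: 17 + 3 = 20.
S7 applies (level before this adjustment is 20 ≥ 9, so +4): 20 + 4 = 24.
Level 24 exceeds the maximum of 19; capped at 19.
Final offense level: 19.
Criminal history: 7 prior points → Category II (4-11).
Level 19 falls in the 17-19 band.
Grid: Level 17-19 × Category II = 52-57 months.

52-57 months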